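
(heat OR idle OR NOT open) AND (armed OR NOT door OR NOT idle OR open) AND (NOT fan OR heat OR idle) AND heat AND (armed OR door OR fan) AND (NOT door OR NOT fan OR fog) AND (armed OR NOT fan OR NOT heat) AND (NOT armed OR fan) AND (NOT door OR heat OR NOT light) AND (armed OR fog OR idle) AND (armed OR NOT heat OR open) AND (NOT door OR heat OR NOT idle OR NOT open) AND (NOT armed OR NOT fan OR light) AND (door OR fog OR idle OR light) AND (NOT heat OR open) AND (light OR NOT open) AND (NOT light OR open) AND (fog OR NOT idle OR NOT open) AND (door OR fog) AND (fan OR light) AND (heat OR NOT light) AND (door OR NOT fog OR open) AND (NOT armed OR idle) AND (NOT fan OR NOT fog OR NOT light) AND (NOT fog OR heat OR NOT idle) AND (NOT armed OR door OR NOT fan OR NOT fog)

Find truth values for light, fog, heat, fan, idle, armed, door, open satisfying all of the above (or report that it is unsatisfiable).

light: True, fog: True, heat: True, fan: False, idle: False, armed: False, door: True, open: True

Unit clause (heat) forces heat = True.
In (NOT heat OR open) only open is left, so open = True.
In (light OR NOT open) only light is left, so light = True.
Try fog = False:
  (fog OR NOT idle OR NOT open) forces idle = False.
  (armed OR fog OR idle) forces armed = True.
  clause (NOT armed OR idle) is falsified — backtrack.
So fog = True.
  then (NOT fan OR NOT fog OR NOT light) forces fan = False.
  then (NOT armed OR fan) forces armed = False.
  then (armed OR door OR fan) forces door = True.
Set idle = False.
All clauses satisfied.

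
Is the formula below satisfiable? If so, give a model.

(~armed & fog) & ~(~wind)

wind: True, fog: True, armed: False

  ~armed & fog = True
    ~armed = True
  ~(~wind) = True
    ~wind = False
Both conjuncts True, so the formula holds.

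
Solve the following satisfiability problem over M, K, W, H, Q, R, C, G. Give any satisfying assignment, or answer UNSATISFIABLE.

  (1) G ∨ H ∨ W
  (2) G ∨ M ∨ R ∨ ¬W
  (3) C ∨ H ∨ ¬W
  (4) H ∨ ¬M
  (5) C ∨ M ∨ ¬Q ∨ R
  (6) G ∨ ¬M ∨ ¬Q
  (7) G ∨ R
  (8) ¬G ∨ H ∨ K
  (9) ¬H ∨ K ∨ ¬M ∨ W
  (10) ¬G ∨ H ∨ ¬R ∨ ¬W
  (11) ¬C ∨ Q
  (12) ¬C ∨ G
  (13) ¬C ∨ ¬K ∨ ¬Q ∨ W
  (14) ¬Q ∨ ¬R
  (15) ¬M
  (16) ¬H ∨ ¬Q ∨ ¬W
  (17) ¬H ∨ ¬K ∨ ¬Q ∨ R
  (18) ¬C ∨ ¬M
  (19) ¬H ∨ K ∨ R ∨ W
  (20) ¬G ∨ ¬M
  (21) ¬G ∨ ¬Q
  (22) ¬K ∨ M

M: False, K: False, W: True, H: True, Q: False, R: True, C: False, G: True

Unit clause (¬M) forces M = False.
In (¬K ∨ M) only ¬K is left, so K = False.
Set W = True.
Set H = True.
  then (¬H ∨ ¬Q ∨ ¬W) forces Q = False.
  then (¬C ∨ Q) forces C = False.
Set R = True.
Set G = True.
All clauses satisfied.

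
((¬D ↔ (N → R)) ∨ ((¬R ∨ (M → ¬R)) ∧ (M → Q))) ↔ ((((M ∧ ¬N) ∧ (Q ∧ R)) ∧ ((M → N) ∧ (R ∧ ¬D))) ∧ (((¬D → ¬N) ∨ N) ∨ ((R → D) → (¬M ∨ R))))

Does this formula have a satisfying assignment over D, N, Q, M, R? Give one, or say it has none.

D = True, N = False, Q = True, M = True, R = True

  ((¬D ↔ (N → R)) ∨ ((¬R ∨ (M → ¬R)) ∧ (M → Q))) ↔ ((((M ∧ ¬N) ∧ (Q ∧ R)) ∧ ((M → N) ∧ (R ∧ ¬D))) ∧ (((¬D → ¬N) ∨ N) ∨ ((R → D) → (¬M ∨ R)))) = True
    (¬D ↔ (N → R)) ∨ ((¬R ∨ (M → ¬R)) ∧ (M → Q)) = False
      ¬D ↔ (N → R) = False
        ¬D = False
        N → R = True
      (¬R ∨ (M → ¬R)) ∧ (M → Q) = False
        ¬R ∨ (M → ¬R) = False
          ¬R = False
          M → ¬R = False
            ¬R = False
        M → Q = True
    (((M ∧ ¬N) ∧ (Q ∧ R)) ∧ ((M → N) ∧ (R ∧ ¬D))) ∧ (((¬D → ¬N) ∨ N) ∨ ((R → D) → (¬M ∨ R))) = False
      ((M ∧ ¬N) ∧ (Q ∧ R)) ∧ ((M → N) ∧ (R ∧ ¬D)) = False
        (M ∧ ¬N) ∧ (Q ∧ R) = True
          M ∧ ¬N = True
            ¬N = True
          Q ∧ R = True
        (M → N) ∧ (R ∧ ¬D) = False
          M → N = False
          R ∧ ¬D = False
            ¬D = False
      ((¬D → ¬N) ∨ N) ∨ ((R → D) → (¬M ∨ R)) = True
        (¬D → ¬N) ∨ N = True
          ¬D → ¬N = True
            ¬D = False
            ¬N = True
        (R → D) → (¬M ∨ R) = True
          R → D = True
          ¬M ∨ R = True
            ¬M = False
The formula evaluates to True.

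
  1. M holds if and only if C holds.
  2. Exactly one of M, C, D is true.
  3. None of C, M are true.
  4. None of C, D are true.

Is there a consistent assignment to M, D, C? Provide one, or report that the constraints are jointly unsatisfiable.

Case D = True:
  Constraint (4) is violated (D=T) — contradiction.
Case D = False:
  (3) forces C = False.
  (1) with C=F forces M = False.
  Constraint (2) is violated (M=F, C=F, D=F) — contradiction.
Both cases fail — unsatisfiable.

Unsatisfiable — no assignment works.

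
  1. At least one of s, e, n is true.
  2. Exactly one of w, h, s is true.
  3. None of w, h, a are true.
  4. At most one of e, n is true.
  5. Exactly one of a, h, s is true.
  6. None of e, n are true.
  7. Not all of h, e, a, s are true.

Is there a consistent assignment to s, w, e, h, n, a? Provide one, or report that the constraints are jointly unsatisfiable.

s = True, w = False, e = False, h = False, n = False, a = False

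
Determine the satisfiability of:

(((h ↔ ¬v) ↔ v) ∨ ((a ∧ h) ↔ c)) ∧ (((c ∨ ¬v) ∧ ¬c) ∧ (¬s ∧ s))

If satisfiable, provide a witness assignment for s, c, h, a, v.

Unsatisfiable — no assignment works.

Case s = True: the conjunct ¬s is False.
Case s = False: the conjunct s is False.
Both cases fail — unsatisfiable.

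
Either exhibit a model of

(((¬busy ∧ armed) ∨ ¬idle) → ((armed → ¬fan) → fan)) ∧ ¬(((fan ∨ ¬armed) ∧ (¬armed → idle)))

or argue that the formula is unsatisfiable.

fan = True, busy = True, armed = False, idle = False

  ((¬busy ∧ armed) ∨ ¬idle) → ((armed → ¬fan) → fan) = True
    (¬busy ∧ armed) ∨ ¬idle = True
      ¬busy ∧ armed = False
        ¬busy = False
      ¬idle = True
    (armed → ¬fan) → fan = True
      armed → ¬fan = True
        ¬fan = False
  ¬(((fan ∨ ¬armed) ∧ (¬armed → idle))) = True
    (fan ∨ ¬armed) ∧ (¬armed → idle) = False
      fan ∨ ¬armed = True
        ¬armed = True
      ¬armed → idle = False
        ¬armed = True
Both conjuncts True, so the formula holds.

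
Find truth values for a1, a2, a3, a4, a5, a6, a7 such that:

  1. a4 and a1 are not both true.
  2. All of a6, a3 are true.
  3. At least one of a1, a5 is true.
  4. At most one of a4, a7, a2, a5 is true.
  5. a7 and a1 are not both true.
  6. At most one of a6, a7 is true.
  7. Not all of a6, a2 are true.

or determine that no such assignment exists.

a1: True, a2: False, a3: True, a4: False, a5: False, a6: True, a7: False

  (1) a4=F, a1=T — not both ✓
  (2) {a6, a3}: all 2 true ✓
  (3) {a1, a5}: 1 true — at least one ✓
  (4) {a4, a7, a2, a5}: 0 true — at most one ✓
  (5) a7=F, a1=T — not both ✓
  (6) {a6, a7}: 1 true — at most one ✓
  (7) {a6, a2}: 1/2 true — not all ✓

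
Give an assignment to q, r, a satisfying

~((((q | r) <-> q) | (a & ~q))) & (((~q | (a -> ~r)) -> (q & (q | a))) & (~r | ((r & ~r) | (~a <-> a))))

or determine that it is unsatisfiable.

Unsatisfiable — no assignment works.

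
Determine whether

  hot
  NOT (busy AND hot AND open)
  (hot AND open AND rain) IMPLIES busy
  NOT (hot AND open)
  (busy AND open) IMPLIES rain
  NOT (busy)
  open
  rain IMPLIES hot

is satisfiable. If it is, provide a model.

UNSATISFIABLE

Case open = True:
  (NOT busy) forces busy = False.
  (hot) forces hot = True.
  Clause (NOT hot OR NOT open) is falsified — contradiction.
Case open = False:
  Clause (open) is falsified — contradiction.
Both cases fail, so the formula is unsatisfiable.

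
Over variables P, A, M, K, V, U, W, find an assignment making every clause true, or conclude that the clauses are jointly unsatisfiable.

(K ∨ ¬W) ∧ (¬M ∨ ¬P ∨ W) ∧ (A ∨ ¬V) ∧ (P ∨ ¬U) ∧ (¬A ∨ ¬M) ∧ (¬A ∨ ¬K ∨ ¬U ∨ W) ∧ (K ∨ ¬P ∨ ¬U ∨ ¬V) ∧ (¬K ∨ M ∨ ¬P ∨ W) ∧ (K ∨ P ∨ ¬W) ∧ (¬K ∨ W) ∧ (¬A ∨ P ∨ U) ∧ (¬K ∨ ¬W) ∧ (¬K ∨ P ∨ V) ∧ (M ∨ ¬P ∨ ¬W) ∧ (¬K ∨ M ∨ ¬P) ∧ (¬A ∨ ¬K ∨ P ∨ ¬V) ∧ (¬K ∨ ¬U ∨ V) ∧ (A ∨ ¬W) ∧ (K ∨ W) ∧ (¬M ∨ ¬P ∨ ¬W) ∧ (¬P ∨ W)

No satisfying assignment exists.

Case K = True:
  (¬K ∨ W) forces W = True.
  Clause (¬K ∨ ¬W) is falsified — contradiction.
Case K = False:
  (K ∨ ¬W) forces W = False.
  Clause (K ∨ W) is falsified — contradiction.
Both cases fail, so the formula is unsatisfiable.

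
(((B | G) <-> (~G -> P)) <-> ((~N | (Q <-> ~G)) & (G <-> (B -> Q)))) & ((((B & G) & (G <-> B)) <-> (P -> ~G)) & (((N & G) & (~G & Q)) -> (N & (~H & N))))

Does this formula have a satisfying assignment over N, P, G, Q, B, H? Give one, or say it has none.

N=T, P=T, G=T, Q=F, B=F, H=T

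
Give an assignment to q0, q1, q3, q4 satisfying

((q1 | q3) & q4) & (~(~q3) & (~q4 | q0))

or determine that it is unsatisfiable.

q0 = True, q1 = False, q3 = True, q4 = True

  (q1 | q3) & q4 = True
    q1 | q3 = True
  ~(~q3) & (~q4 | q0) = True
    ~(~q3) = True
      ~q3 = False
    ~q4 | q0 = True
      ~q4 = False
Both conjuncts True, so the formula holds.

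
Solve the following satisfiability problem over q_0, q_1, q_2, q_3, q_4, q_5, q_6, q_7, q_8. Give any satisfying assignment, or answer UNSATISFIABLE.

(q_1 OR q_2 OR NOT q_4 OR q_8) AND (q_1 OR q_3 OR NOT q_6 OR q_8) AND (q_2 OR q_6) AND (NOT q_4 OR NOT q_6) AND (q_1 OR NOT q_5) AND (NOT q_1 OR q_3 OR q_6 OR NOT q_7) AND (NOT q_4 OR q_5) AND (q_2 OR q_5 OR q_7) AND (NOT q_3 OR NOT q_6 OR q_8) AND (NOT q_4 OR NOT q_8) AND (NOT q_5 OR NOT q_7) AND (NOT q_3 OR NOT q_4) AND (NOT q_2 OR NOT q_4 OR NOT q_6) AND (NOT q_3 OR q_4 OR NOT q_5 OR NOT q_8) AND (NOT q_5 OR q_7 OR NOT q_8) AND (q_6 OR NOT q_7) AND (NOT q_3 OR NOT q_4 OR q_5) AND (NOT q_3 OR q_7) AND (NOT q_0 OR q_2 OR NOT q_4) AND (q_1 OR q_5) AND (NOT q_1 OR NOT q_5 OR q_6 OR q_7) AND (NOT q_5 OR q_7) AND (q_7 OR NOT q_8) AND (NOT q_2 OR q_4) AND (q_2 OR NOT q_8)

Set q_0 = False.
Try q_1 = False:
  (q_1 OR NOT q_5) forces q_5 = False.
  clause (q_1 OR q_5) is falsified — backtrack.
So q_1 = True.
Set q_2 = False.
  then (q_2 OR q_6) forces q_6 = True.
  then (NOT q_4 OR NOT q_6) forces q_4 = False.
  then (q_2 OR NOT q_8) forces q_8 = False.
  then (NOT q_3 OR NOT q_6 OR q_8) forces q_3 = False.
Try q_5 = True:
  (NOT q_5 OR NOT q_7) forces q_7 = False.
  clause (NOT q_5 OR q_7) is falsified — backtrack.
So q_5 = False.
  then (q_2 OR q_5 OR q_7) forces q_7 = True.
All clauses satisfied.

q_0 = False, q_1 = True, q_2 = False, q_3 = False, q_4 = False, q_5 = False, q_6 = True, q_7 = True, q_8 = False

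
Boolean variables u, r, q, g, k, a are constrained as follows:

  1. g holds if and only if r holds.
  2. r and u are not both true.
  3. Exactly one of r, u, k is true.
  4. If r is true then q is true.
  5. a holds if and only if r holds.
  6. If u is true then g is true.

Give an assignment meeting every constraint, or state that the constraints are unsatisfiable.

u = False, r = False, q = False, g = False, k = True, a = False

  (1) g=F, r=F — same ✓
  (2) r=F, u=F — not both ✓
  (3) {r, u, k}: 1 true — exactly one ✓
  (4) r=F ⇒ q: vacuous ✓
  (5) a=F, r=F — same ✓
  (6) u=F ⇒ g: vacuous ✓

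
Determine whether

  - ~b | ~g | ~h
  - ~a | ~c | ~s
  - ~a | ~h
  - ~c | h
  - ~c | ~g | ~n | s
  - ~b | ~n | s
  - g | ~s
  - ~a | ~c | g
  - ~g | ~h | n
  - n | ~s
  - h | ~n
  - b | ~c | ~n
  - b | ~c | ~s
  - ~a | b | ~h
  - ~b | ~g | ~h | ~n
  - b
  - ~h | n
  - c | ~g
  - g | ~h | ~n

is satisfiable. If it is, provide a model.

s = False, h = False, n = False, b = True, c = False, a = False, g = False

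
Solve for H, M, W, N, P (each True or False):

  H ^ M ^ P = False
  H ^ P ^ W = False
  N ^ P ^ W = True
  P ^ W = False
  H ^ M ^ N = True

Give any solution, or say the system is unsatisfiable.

H=F, M=F, W=F, N=T, P=F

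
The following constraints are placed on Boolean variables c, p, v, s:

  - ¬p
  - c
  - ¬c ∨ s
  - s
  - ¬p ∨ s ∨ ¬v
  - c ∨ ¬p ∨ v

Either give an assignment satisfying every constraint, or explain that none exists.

Unit clause (¬p) forces p = False.
Unit clause (c) forces c = True.
In (¬c ∨ s) only s is left, so s = True.
Set v = True.
Check each clause:
  (¬p): ¬p holds.
  (c): c holds.
  (¬c ∨ s): s holds.
  (s): s holds.
  (¬p ∨ s ∨ ¬v): ¬p holds.
  (c ∨ ¬p ∨ v): c holds.
All clauses satisfied.

c = True, p = False, v = True, s = True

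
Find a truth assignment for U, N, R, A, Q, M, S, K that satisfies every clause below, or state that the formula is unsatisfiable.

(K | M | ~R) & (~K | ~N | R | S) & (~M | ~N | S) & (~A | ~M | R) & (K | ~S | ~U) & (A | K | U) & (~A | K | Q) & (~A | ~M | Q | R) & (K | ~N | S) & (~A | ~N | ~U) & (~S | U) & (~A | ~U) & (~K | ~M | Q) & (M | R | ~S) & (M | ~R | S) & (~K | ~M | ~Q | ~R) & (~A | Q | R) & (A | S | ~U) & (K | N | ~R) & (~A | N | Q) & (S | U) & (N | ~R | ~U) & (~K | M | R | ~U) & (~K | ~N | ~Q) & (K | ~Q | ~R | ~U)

U = True, N = True, R = True, A = False, Q = False, M = False, S = True, K = True

Try U = False:
  (~S | U) forces S = False.
  clause (S | U) is falsified — backtrack.
So U = True.
  then (~A | ~U) forces A = False.
  then (A | S | ~U) forces S = True.
  then (K | ~S | ~U) forces K = True.
Set N = True.
  then (~K | ~N | ~Q) forces Q = False.
  then (~K | ~M | Q) forces M = False.
  then (M | R | ~S) forces R = True.
All clauses satisfied.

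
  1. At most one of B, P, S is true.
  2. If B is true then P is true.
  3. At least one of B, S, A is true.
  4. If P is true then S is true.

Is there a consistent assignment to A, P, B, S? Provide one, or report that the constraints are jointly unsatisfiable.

A=T, P=F, B=F, S=T

  (1) {B, P, S}: 1 true — at most one ✓
  (2) B=F ⇒ P: vacuous ✓
  (3) {B, S, A}: 2 true — at least one ✓
  (4) P=F ⇒ S: vacuous ✓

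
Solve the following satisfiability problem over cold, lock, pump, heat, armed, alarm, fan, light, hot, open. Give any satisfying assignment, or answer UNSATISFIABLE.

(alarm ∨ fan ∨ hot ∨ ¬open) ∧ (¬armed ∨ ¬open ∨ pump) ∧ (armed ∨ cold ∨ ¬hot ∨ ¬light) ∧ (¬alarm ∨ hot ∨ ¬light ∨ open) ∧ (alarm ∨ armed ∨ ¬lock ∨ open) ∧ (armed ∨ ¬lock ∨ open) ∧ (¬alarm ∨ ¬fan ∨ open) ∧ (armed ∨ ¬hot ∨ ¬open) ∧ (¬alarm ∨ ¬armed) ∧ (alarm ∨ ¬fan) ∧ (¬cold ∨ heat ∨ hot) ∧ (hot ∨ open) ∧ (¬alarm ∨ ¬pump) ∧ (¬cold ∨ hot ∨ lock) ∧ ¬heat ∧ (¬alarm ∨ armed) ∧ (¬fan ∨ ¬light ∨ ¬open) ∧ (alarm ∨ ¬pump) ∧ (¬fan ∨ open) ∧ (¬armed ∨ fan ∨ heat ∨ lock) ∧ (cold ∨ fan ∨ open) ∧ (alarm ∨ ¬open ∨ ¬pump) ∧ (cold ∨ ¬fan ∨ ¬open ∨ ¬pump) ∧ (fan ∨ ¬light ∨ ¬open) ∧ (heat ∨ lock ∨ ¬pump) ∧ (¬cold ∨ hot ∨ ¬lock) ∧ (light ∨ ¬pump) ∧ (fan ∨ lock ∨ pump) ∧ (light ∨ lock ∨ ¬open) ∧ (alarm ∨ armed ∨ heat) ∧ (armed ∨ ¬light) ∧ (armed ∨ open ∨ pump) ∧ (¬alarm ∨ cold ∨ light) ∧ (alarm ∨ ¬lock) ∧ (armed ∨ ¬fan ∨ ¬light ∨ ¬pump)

UNSATISFIABLE

Case alarm = True:
  (¬alarm ∨ ¬armed) forces armed = False.
  Clause (¬alarm ∨ armed) is falsified — contradiction.
Case alarm = False:
  (alarm ∨ ¬fan) forces fan = False.
  (¬heat) forces heat = False.
  (alarm ∨ ¬pump) forces pump = False.
  (fan ∨ lock ∨ pump) forces lock = True.
  Clause (alarm ∨ ¬lock) is falsified — contradiction.
Both cases fail, so the formula is unsatisfiable.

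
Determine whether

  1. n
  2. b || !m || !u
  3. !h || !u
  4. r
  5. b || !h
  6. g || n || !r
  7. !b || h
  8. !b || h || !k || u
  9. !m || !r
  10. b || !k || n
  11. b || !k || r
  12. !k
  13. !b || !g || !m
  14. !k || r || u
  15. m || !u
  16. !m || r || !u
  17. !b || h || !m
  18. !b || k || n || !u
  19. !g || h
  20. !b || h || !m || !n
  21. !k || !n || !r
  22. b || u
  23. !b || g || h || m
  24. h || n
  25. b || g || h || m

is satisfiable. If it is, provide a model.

u = False, h = True, r = True, m = False, n = True, b = True, k = False, g = False

Unit clause (n) forces n = True.
Unit clause (r) forces r = True.
In (!m || !r) only !m is left, so m = False.
Unit clause (!k) forces k = False.
In (m || !u) only !u is left, so u = False.
In (b || u) only b is left, so b = True.
In (!b || h) only h is left, so h = True.
Set g = False.
All clauses satisfied.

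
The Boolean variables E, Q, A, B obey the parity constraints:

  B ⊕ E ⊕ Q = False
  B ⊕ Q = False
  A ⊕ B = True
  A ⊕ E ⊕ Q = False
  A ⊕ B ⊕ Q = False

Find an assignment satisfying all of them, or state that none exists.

The formula is unsatisfiable.

Adding constraints 1, 3, 4 mod 2: every variable appears an even number of times on the left, so the left side is 0.
But the right sides sum to 1 (mod 2). 0 ≠ 1 — the system is inconsistent.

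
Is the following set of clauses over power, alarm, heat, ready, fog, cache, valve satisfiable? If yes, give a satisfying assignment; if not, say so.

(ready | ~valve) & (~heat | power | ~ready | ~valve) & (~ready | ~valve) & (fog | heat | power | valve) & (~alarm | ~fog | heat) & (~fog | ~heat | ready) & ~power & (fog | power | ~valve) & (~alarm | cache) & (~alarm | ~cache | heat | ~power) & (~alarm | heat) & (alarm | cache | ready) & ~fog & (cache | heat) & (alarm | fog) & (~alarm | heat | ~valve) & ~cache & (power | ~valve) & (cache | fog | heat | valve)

Case alarm = True:
  (~power) forces power = False.
  (~alarm | cache) forces cache = True.
  Clause (~cache) is falsified — contradiction.
Case alarm = False:
  (~power) forces power = False.
  (~fog) forces fog = False.
  Clause (alarm | fog) is falsified — contradiction.
Both cases fail, so the formula is unsatisfiable.

No satisfying assignment exists.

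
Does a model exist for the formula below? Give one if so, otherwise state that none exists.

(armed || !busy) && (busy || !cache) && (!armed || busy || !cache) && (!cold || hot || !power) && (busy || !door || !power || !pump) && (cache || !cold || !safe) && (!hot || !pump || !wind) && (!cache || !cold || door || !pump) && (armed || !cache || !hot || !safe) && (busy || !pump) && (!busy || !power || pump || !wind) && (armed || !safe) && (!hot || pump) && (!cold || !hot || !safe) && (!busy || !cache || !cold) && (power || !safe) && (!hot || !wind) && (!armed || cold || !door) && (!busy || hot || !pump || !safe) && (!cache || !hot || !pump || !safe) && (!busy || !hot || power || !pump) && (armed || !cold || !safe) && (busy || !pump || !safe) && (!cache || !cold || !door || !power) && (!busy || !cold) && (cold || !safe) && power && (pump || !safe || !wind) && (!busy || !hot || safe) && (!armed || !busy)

power=T; door=F; hot=F; safe=F; busy=F; pump=F; cache=F; armed=F; wind=F; cold=F

Unit clause (power) forces power = True.
Set door = False.
Try hot = True:
  (!hot || pump) forces pump = True.
  (!hot || !pump || !wind) forces wind = False.
  (busy || !pump) forces busy = True.
  (armed || !busy) forces armed = True.
  clause (!armed || !busy) is falsified — backtrack.
So hot = False.
  then (!cold || hot || !power) forces cold = False.
  then (cold || !safe) forces safe = False.
Set busy = False.
  then (busy || !cache) forces cache = False.
  then (busy || !pump) forces pump = False.
Set armed = False.
Set wind = False.
All clauses satisfied.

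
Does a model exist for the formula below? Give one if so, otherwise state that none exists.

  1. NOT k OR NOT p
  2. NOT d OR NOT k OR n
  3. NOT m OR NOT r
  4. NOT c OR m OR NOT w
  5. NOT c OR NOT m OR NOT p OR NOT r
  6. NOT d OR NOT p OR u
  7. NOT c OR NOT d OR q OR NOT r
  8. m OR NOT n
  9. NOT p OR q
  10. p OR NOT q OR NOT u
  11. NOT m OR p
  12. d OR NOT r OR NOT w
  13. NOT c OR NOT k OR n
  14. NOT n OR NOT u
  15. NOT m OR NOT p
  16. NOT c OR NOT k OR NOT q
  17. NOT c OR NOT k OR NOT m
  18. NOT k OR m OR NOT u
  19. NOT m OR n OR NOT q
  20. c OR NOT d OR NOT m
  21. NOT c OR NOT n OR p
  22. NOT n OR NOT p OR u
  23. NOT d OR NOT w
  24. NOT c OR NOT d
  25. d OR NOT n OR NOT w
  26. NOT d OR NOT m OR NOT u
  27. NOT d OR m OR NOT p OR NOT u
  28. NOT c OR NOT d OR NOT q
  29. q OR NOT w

r=T; p=F; q=T; k=F; m=F; w=F; u=F; n=F; d=T; c=F

Set r = True.
  then (NOT m OR NOT r) forces m = False.
  then (m OR NOT n) forces n = False.
Set p = False.
Set q = True.
  then (p OR NOT q OR NOT u) forces u = False.
Set k = False.
Try w = True:
  (NOT c OR m OR NOT w) forces c = False.
  (d OR NOT r OR NOT w) forces d = True.
  clause (NOT d OR NOT w) is falsified — backtrack.
So w = False.
Set d = True.
  then (NOT c OR NOT d) forces c = False.
All clauses satisfied.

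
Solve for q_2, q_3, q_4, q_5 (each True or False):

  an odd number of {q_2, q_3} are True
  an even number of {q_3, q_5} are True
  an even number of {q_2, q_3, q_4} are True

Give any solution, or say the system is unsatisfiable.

q_2 = False; q_3 = True; q_4 = True; q_5 = True

{q_2, q_3}: 1 true → odd ✓
{q_3, q_5}: 2 true → even ✓
{q_2, q_3, q_4}: 2 true → even ✓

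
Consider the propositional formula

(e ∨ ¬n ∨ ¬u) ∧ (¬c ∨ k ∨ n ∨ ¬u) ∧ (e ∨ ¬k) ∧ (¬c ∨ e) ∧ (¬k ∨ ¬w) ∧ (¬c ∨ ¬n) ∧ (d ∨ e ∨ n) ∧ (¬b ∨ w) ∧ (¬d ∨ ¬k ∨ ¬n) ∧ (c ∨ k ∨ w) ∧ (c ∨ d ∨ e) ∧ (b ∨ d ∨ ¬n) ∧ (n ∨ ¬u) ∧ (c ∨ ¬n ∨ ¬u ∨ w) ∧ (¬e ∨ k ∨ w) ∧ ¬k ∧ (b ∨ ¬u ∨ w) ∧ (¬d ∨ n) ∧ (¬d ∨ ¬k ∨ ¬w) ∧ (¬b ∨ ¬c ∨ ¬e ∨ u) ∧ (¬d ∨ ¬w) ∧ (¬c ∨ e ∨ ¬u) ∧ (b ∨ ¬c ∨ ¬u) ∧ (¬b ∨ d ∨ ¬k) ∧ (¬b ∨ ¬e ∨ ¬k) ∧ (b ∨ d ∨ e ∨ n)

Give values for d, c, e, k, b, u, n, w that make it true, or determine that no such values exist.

Unit clause (¬k) forces k = False.
Try d = True:
  (¬d ∨ n) forces n = True.
  (¬c ∨ ¬n) forces c = False.
  (c ∨ k ∨ w) forces w = True.
  clause (¬d ∨ ¬w) is falsified — backtrack.
So d = False.
Set c = False.
  then (c ∨ k ∨ w) forces w = True.
  then (c ∨ d ∨ e) forces e = True.
Set b = False.
  then (b ∨ d ∨ ¬n) forces n = False.
  then (n ∨ ¬u) forces u = False.
All clauses satisfied.

d=F; c=F; e=T; k=F; b=F; u=F; n=F; w=T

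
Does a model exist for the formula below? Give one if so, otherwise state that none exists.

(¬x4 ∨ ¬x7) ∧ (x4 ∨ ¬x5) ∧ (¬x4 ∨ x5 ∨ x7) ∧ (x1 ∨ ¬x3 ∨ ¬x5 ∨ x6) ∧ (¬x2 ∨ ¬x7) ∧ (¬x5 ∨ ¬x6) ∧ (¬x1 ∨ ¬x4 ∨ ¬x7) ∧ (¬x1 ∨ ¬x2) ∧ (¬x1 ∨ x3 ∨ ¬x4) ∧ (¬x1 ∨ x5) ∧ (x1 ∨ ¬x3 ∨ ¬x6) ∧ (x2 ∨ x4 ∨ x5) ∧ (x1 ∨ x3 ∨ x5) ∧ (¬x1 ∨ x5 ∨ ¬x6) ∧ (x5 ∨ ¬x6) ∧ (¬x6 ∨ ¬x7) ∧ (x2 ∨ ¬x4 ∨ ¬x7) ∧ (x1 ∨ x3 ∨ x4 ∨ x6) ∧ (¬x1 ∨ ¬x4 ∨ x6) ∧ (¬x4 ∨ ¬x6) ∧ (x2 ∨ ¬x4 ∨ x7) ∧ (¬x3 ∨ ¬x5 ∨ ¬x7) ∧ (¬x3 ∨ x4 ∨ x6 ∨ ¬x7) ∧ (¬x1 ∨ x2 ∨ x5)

Set x1 = False.
Set x2 = True.
  then (¬x2 ∨ ¬x7) forces x7 = False.
Set x3 = False.
  then (x1 ∨ x3 ∨ x5) forces x5 = True.
  then (x4 ∨ ¬x5) forces x4 = True.
  then (¬x5 ∨ ¬x6) forces x6 = False.
All clauses satisfied.

x1=F, x2=T, x3=F, x4=T, x5=T, x6=F, x7=F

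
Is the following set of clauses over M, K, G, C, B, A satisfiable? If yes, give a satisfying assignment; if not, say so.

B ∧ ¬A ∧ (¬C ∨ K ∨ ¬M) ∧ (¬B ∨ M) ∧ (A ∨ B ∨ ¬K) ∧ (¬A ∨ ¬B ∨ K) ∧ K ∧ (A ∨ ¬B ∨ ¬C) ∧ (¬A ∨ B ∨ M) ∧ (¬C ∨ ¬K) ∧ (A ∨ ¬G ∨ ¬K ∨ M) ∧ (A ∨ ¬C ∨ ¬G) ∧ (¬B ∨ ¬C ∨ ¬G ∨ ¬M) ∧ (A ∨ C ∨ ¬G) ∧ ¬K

The formula is unsatisfiable.

Case K = True:
  Clause (¬K) is falsified — contradiction.
Case K = False:
  Clause (K) is falsified — contradiction.
Both cases fail, so the formula is unsatisfiable.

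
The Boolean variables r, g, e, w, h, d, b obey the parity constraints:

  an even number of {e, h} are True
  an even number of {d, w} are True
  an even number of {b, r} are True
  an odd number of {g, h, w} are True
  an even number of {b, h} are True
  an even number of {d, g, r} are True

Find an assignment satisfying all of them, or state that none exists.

Unsatisfiable

Adding constraints 2, 3, 4, 5, 6 mod 2: every variable appears an even number of times on the left, so the left side is 0.
But the right sides sum to 1 (mod 2). 0 ≠ 1 — the system is inconsistent.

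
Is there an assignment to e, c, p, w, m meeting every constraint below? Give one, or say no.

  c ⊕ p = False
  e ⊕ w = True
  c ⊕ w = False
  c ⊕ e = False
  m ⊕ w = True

Unsatisfiable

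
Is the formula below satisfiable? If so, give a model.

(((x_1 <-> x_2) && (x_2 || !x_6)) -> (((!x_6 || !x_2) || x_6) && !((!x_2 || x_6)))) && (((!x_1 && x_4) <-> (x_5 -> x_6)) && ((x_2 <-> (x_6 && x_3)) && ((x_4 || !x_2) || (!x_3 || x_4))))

x_1 = False, x_2 = True, x_3 = True, x_4 = True, x_5 = False, x_6 = True

  ((x_1 <-> x_2) && (x_2 || !x_6)) -> (((!x_6 || !x_2) || x_6) && !((!x_2 || x_6))) = True
    (x_1 <-> x_2) && (x_2 || !x_6) = False
      x_1 <-> x_2 = False
      x_2 || !x_6 = True
        !x_6 = False
    ((!x_6 || !x_2) || x_6) && !((!x_2 || x_6)) = False
      (!x_6 || !x_2) || x_6 = True
        !x_6 || !x_2 = False
          !x_6 = False
          !x_2 = False
      !((!x_2 || x_6)) = False
        !x_2 || x_6 = True
          !x_2 = False
  ((!x_1 && x_4) <-> (x_5 -> x_6)) && ((x_2 <-> (x_6 && x_3)) && ((x_4 || !x_2) || (!x_3 || x_4))) = True
    (!x_1 && x_4) <-> (x_5 -> x_6) = True
      !x_1 && x_4 = True
        !x_1 = True
      x_5 -> x_6 = True
    (x_2 <-> (x_6 && x_3)) && ((x_4 || !x_2) || (!x_3 || x_4)) = True
      x_2 <-> (x_6 && x_3) = True
        x_6 && x_3 = True
      (x_4 || !x_2) || (!x_3 || x_4) = True
        x_4 || !x_2 = True
          !x_2 = False
        !x_3 || x_4 = True
          !x_3 = False
Both conjuncts True, so the formula holds.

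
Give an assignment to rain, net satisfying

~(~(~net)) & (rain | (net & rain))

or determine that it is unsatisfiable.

rain: True, net: False

  ~(~(~net)) = True
    ~(~net) = False
      ~net = True
  rain | (net & rain) = True
    net & rain = False
Both conjuncts True, so the formula holds.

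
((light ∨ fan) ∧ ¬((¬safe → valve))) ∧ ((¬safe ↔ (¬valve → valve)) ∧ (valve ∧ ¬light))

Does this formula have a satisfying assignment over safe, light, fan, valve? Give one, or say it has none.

Case valve = True: the conjunct ¬((¬safe → valve)) becomes ¬((¬safe → True)) = False.
Case valve = False: the conjunct valve is False.
Both cases fail — unsatisfiable.

No satisfying assignment exists.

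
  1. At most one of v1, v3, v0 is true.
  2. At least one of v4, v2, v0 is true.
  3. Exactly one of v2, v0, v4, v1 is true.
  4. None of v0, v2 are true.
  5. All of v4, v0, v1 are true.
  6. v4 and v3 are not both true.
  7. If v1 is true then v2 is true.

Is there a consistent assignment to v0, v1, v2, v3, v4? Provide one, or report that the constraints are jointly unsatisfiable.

UNSATISFIABLE

Case v0 = True:
  Constraint (4) is violated (v0=T) — contradiction.
Case v0 = False:
  Constraint (5) is violated (v0=F) — contradiction.
Both cases fail — unsatisfiable.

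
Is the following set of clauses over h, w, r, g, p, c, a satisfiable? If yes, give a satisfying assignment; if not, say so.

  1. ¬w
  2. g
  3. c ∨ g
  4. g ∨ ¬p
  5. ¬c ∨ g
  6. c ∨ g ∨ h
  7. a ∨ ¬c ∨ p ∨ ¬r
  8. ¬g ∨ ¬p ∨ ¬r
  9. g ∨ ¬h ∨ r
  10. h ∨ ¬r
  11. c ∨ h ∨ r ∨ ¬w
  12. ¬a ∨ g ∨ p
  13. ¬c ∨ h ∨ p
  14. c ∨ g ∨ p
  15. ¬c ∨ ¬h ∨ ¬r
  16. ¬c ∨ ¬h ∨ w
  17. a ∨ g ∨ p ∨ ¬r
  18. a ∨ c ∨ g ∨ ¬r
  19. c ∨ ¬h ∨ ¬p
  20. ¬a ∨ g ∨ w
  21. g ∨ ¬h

h: False, w: False, r: False, g: True, p: False, c: False, a: True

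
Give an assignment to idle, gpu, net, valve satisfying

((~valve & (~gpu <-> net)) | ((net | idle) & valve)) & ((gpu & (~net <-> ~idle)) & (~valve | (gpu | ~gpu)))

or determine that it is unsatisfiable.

idle = False; gpu = True; net = False; valve = False

  (~valve & (~gpu <-> net)) | ((net | idle) & valve) = True
    ~valve & (~gpu <-> net) = True
      ~valve = True
      ~gpu <-> net = True
        ~gpu = False
    (net | idle) & valve = False
      net | idle = False
  (gpu & (~net <-> ~idle)) & (~valve | (gpu | ~gpu)) = True
    gpu & (~net <-> ~idle) = True
      ~net <-> ~idle = True
        ~net = True
        ~idle = True
    ~valve | (gpu | ~gpu) = True
      ~valve = True
      gpu | ~gpu = True
        ~gpu = False
Both conjuncts True, so the formula holds.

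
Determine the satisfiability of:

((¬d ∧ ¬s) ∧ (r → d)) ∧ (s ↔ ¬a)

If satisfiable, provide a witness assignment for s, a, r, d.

s=F, a=T, r=F, d=F

  (¬d ∧ ¬s) ∧ (r → d) = True
    ¬d ∧ ¬s = True
      ¬d = True
      ¬s = True
    r → d = True
  s ↔ ¬a = True
    ¬a = False
Both conjuncts True, so the formula holds.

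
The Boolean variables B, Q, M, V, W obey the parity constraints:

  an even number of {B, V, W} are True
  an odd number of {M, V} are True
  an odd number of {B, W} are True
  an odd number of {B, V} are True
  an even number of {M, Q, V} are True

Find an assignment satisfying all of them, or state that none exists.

B = False, Q = True, M = False, V = True, W = True

{B, V, W}: 2 true → even ✓
{M, V}: 1 true → odd ✓
{B, W}: 1 true → odd ✓
{B, V}: 1 true → odd ✓
{M, Q, V}: 2 true → even ✓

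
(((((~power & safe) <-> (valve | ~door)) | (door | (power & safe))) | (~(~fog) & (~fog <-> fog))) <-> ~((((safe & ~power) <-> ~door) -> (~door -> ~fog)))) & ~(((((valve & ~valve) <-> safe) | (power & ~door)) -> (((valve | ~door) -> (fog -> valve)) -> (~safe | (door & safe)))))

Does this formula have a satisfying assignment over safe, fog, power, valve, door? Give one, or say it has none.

Unsatisfiable

Case door = True: the conjunct ((((~power & safe) <-> (valve | ~door)) | (door | (power & safe))) | (~(~fog) & (~fog <-> fog))) <-> ~((((safe & ~power) <-> ~door) -> (~door -> ~fog))) becomes (True | (~(~fog) & (~fog <-> fog))) <-> ~True = False.
Case door = False: the formula simplifies to ((((~power & safe) | (power & safe)) | (~(~fog) & (~fog <-> fog))) <-> ~(((safe & ~power) -> ~fog))) & ~(((((valve & ~valve) <-> safe) | power) -> ((fog -> valve) -> ~safe))).
  safe = True: simplifies to (((~power | power) | (~(~fog) & (~fog <-> fog))) <-> ~((~power -> ~fog))) & ~((((valve & ~valve) | power) -> ~((fog -> valve)))).
    power = True: the conjunct ((~power | power) | (~(~fog) & (~fog <-> fog))) <-> ~((~power -> ~fog)) becomes (True | (~(~fog) & (~fog <-> fog))) <-> ~True = False.
    power = False: simplifies to ~(~fog) & ~(((valve & ~valve) -> ~((fog -> valve)))).
      valve = True: the conjunct ~(((valve & ~valve) -> ~((fog -> valve)))) becomes ~((False -> False)) = False.
      valve = False: the conjunct ~(((valve & ~valve) -> ~((fog -> valve)))) becomes ~((False -> ~(~fog))) = False.
  safe = False: the conjunct ~(((((valve & ~valve) <-> safe) | power) -> ((fog -> valve) -> ~safe))) becomes ~(((~((valve & ~valve)) | power) -> True)) = False.
Both cases fail — unsatisfiable.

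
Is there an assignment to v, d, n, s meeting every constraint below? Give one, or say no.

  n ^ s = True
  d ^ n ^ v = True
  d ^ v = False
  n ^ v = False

v: True, d: True, n: True, s: False

n ^ s = T ^ F = True ✓
d ^ n ^ v = T ^ T ^ T = True ✓
d ^ v = T ^ T = False ✓
n ^ v = T ^ T = False ✓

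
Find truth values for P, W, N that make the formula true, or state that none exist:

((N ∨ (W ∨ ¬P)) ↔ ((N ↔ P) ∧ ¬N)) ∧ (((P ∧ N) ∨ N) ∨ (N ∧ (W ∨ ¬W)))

The formula is unsatisfiable.

Case N = True: the conjunct (N ∨ (W ∨ ¬P)) ↔ ((N ↔ P) ∧ ¬N) becomes (True ∨ (W ∨ ¬P)) ↔ (P ∧ False) = False.
Case N = False: the conjunct ((P ∧ N) ∨ N) ∨ (N ∧ (W ∨ ¬W)) becomes (False ∨ False) ∨ (False ∧ (W ∨ ¬W)) = False.
Both cases fail — unsatisfiable.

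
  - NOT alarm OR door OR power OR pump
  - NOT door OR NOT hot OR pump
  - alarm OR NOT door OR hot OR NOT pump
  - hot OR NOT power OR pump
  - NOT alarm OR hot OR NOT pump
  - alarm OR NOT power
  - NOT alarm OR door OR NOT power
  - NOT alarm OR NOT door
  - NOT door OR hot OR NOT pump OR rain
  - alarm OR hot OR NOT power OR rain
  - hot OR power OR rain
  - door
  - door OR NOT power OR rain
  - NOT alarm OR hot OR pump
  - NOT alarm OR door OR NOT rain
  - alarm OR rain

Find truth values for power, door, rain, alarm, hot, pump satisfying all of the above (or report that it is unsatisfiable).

Unit clause (door) forces door = True.
In (NOT alarm OR NOT door) only NOT alarm is left, so alarm = False.
In (alarm OR rain) only rain is left, so rain = True.
In (alarm OR NOT power) only NOT power is left, so power = False.
Set hot = False.
  then (alarm OR NOT door OR hot OR NOT pump) forces pump = False.
All clauses satisfied.

power = False; door = True; rain = True; alarm = False; hot = False; pump = False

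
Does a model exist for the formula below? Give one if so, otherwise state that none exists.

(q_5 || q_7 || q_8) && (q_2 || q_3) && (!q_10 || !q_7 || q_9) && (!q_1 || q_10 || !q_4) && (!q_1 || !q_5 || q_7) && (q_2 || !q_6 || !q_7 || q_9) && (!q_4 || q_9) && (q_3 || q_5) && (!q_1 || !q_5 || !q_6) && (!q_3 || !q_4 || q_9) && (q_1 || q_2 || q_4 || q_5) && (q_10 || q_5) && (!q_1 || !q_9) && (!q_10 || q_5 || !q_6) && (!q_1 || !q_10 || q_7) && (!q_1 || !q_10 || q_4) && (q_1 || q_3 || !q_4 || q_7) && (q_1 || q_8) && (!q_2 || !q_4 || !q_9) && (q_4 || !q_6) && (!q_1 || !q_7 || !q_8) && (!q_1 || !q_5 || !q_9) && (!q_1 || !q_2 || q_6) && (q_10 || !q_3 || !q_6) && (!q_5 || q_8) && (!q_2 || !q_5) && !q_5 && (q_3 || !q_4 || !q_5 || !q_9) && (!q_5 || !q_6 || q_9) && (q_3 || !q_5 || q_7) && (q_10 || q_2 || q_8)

Unit clause (!q_5) forces q_5 = False.
In (q_3 || q_5) only q_3 is left, so q_3 = True.
In (q_10 || q_5) only q_10 is left, so q_10 = True.
In (!q_10 || q_5 || !q_6) only !q_6 is left, so q_6 = False.
Set q_1 = False.
  then (q_1 || q_8) forces q_8 = True.
Set q_2 = False.
  then (q_1 || q_2 || q_4 || q_5) forces q_4 = True.
  then (!q_4 || q_9) forces q_9 = True.
Set q_7 = True.
All clauses satisfied.

q_1=F, q_2=F, q_3=T, q_4=T, q_5=F, q_6=F, q_7=T, q_8=T, q_9=T, q_10=T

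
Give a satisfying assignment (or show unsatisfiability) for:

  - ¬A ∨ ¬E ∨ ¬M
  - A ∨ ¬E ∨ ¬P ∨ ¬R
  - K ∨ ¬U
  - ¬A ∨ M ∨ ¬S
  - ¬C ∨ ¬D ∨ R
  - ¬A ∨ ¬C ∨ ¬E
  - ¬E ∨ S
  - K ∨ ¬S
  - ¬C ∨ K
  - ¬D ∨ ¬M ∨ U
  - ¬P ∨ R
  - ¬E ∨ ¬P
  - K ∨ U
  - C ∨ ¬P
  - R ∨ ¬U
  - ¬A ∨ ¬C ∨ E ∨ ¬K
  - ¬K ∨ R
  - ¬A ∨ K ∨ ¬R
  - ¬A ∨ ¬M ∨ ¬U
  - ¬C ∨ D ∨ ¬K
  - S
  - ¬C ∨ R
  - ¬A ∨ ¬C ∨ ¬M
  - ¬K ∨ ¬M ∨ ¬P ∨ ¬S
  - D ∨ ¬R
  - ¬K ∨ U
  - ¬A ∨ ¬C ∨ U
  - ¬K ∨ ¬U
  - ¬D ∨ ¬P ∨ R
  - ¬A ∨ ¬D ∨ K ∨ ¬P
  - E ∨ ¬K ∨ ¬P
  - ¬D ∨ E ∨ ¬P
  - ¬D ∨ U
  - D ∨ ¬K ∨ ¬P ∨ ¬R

Unsatisfiable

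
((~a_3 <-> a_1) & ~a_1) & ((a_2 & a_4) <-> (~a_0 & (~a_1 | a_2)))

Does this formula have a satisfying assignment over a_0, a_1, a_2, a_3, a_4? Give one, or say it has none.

a_0 = False, a_1 = False, a_2 = True, a_3 = True, a_4 = True

  (~a_3 <-> a_1) & ~a_1 = True
    ~a_3 <-> a_1 = True
      ~a_3 = False
    ~a_1 = True
  (a_2 & a_4) <-> (~a_0 & (~a_1 | a_2)) = True
    a_2 & a_4 = True
    ~a_0 & (~a_1 | a_2) = True
      ~a_0 = True
      ~a_1 | a_2 = True
        ~a_1 = True
Both conjuncts True, so the formula holds.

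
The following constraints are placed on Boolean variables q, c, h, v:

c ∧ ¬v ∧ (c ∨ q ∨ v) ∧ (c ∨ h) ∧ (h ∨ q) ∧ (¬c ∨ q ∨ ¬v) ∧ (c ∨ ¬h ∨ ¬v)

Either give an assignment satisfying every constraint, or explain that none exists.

Unit clause (c) forces c = True.
Unit clause (¬v) forces v = False.
Set q = True.
Set h = True.
Check each clause:
  (c): c holds.
  (¬v): ¬v holds.
  (c ∨ q ∨ v): c holds.
  (c ∨ h): c holds.
  (h ∨ q): h holds.
  (¬c ∨ q ∨ ¬v): q holds.
  (c ∨ ¬h ∨ ¬v): c holds.
All clauses satisfied.

q: True, c: True, h: True, v: False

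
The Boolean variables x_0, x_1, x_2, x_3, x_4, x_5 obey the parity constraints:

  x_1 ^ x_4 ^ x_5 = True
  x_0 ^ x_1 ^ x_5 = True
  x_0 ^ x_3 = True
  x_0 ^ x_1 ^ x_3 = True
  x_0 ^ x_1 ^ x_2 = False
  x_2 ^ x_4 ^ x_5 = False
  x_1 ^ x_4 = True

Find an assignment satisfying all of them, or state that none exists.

x_0 = True, x_1 = False, x_2 = True, x_3 = False, x_4 = True, x_5 = False

x_1 ^ x_4 ^ x_5 = F ^ T ^ F = True ✓
x_0 ^ x_1 ^ x_5 = T ^ F ^ F = True ✓
x_0 ^ x_3 = T ^ F = True ✓
x_0 ^ x_1 ^ x_3 = T ^ F ^ F = True ✓
x_0 ^ x_1 ^ x_2 = T ^ F ^ T = False ✓
x_2 ^ x_4 ^ x_5 = T ^ T ^ F = False ✓
x_1 ^ x_4 = F ^ T = True ✓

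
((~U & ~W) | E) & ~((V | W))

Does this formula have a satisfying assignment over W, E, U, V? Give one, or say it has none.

W = False, E = True, U = False, V = False

  (~U & ~W) | E = True
    ~U & ~W = True
      ~U = True
      ~W = True
  ~((V | W)) = True
    V | W = False
Both conjuncts True, so the formula holds.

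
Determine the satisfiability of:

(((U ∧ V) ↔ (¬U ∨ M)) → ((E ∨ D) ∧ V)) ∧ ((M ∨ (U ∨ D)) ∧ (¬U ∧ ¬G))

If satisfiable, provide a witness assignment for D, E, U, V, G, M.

D: True; E: False; U: False; V: True; G: False; M: False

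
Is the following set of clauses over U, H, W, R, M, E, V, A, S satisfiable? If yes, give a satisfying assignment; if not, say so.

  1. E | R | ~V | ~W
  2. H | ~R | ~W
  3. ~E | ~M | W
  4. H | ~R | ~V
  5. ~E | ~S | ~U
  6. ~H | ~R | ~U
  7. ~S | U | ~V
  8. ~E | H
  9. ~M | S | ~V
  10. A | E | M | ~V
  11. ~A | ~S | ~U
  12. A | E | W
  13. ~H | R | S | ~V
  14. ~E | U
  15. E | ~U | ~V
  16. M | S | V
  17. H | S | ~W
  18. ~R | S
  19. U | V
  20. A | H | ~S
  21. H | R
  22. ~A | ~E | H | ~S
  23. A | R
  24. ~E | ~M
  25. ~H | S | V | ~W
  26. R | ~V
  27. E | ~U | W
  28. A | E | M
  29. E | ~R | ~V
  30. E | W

Unsatisfiable

Case R = True:
  (~R | S) forces S = True.
  If E = True:
    (~E | ~S | ~U) forces U = False.
    clause (~E | U) is falsified.
  If E = False:
    (E | ~R | ~V) forces V = False.
    (U | V) forces U = True.
    (~H | ~R | ~U) forces H = False.
    (H | ~R | ~W) forces W = False.
    clause (E | ~U | W) is falsified.
  Every sub-case reaches a contradiction.
Case R = False:
  (H | R) forces H = True.
  (A | R) forces A = True.
  (R | ~V) forces V = False.
  (U | V) forces U = True.
  (~A | ~S | ~U) forces S = False.
  (M | S | V) forces M = True.
  (~E | ~M) forces E = False.
  (~H | S | V | ~W) forces W = False.
  Clause (E | ~U | W) is falsified — contradiction.
Both cases fail, so the formula is unsatisfiable.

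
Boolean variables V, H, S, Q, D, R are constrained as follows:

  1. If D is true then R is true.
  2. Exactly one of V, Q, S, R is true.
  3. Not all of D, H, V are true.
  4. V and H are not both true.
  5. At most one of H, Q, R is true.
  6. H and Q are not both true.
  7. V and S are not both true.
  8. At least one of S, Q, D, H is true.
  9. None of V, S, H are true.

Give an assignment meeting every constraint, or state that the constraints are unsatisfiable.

V=F, H=F, S=F, Q=F, D=T, R=T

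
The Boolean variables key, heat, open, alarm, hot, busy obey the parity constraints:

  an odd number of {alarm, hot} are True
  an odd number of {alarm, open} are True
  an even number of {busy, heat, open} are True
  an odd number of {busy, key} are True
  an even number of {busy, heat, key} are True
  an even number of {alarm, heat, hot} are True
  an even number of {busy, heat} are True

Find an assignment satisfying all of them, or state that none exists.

key = False; heat = True; open = False; alarm = True; hot = False; busy = True

{alarm, hot}: 1 true → odd ✓
{alarm, open}: 1 true → odd ✓
{busy, heat, open}: 2 true → even ✓
{busy, key}: 1 true → odd ✓
{busy, heat, key}: 2 true → even ✓
{alarm, heat, hot}: 2 true → even ✓
{busy, heat}: 2 true → even ✓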